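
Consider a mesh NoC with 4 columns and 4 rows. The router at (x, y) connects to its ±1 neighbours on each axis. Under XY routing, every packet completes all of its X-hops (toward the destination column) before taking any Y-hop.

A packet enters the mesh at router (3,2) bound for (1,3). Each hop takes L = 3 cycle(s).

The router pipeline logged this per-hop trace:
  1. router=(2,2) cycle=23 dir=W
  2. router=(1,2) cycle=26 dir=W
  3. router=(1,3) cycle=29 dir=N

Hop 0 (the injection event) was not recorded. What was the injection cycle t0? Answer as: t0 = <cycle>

t0 = 20

Hop 1 reached at cycle 23; hop k is at t0 + k·L.
Subtract one hop: t0 = 23 − 3 = 20.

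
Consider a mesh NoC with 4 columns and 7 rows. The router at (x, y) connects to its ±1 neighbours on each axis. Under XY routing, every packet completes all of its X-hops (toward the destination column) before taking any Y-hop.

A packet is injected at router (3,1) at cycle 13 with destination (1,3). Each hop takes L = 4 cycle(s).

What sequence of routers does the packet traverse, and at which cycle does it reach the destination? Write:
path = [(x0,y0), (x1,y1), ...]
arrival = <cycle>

path = [(3,1), (2,1), (1,1), (1,2), (1,3)]
arrival = 29

  0. router=(3,1) cycle=13 (inject)
  1. router=(2,1) cycle=17 dir=W
  2. router=(1,1) cycle=21 dir=W
  3. router=(1,2) cycle=25 dir=N
  4. router=(1,3) cycle=29 dir=N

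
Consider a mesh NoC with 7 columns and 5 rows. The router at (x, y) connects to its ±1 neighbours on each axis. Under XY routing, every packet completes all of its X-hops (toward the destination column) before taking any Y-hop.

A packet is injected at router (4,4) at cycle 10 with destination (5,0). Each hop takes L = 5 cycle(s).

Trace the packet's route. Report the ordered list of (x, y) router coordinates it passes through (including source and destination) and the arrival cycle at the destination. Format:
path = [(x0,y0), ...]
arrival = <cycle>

path = [(4,4), (5,4), (5,3), (5,2), (5,1), (5,0)]
arrival = 35

src (4,4)  cyc=10
E→(5,4)  cyc=15
S→(5,3)  cyc=20
S→(5,2)  cyc=25
S→(5,1)  cyc=30
S→(5,0)  cyc=35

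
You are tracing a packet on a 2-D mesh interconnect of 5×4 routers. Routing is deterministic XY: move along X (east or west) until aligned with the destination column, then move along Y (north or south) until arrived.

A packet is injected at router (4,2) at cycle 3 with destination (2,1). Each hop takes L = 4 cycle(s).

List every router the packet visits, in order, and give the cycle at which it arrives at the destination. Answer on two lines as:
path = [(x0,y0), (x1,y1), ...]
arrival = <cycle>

path = [(4,2), (3,2), (2,2), (2,1)]
arrival = 15

hop 0: (4,2) @ cyc 3
hop 1: (3,2) @ cyc 7  [W]
hop 2: (2,2) @ cyc 11  [W]
hop 3: (2,1) @ cyc 15  [S]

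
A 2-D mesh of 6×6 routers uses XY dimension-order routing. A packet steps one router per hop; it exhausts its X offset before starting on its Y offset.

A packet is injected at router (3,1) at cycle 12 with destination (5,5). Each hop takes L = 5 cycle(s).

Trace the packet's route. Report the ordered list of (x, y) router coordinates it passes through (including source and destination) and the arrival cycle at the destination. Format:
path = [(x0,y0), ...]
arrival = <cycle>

  0. router=(3,1) cycle=12 (inject)
  1. router=(4,1) cycle=17 dir=E
  2. router=(5,1) cycle=22 dir=E
  3. router=(5,2) cycle=27 dir=N
  4. router=(5,3) cycle=32 dir=N
  5. router=(5,4) cycle=37 dir=N
  6. router=(5,5) cycle=42 dir=N

path = [(3,1), (4,1), (5,1), (5,2), (5,3), (5,4), (5,5)]
arrival = 42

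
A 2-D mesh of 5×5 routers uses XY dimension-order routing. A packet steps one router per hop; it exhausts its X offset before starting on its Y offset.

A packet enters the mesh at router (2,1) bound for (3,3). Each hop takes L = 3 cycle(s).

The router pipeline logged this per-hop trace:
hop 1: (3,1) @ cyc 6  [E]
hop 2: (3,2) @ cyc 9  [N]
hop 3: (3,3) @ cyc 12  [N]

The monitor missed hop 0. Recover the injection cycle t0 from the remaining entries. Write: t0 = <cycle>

The first recorded entry is hop 1 at cycle 6.
So t0 = 6 − 1·3 = 3.

t0 = 3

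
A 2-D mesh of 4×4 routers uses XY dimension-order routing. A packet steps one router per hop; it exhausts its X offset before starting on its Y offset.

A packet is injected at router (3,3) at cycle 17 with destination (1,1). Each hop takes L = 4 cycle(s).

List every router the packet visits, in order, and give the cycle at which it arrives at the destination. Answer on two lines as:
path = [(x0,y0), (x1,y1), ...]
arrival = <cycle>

t=17: at (3,3)
t=21: at (2,3) after W
t=25: at (1,3) after W
t=29: at (1,2) after S
t=33: at (1,1) after S

path = [(3,3), (2,3), (1,3), (1,2), (1,1)]
arrival = 33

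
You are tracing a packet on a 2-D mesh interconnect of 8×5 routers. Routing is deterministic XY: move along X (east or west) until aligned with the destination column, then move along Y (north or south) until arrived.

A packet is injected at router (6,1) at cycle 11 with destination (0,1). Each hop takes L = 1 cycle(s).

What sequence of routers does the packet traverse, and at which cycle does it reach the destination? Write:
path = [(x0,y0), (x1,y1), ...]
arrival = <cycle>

#0 — 6,1 | c11
#1 — 5,1 | c12 | W
#2 — 4,1 | c13 | W
#3 — 3,1 | c14 | W
#4 — 2,1 | c15 | W
#5 — 1,1 | c16 | W
#6 — 0,1 | c17 | W

path = [(6,1), (5,1), (4,1), (3,1), (2,1), (1,1), (0,1)]
arrival = 17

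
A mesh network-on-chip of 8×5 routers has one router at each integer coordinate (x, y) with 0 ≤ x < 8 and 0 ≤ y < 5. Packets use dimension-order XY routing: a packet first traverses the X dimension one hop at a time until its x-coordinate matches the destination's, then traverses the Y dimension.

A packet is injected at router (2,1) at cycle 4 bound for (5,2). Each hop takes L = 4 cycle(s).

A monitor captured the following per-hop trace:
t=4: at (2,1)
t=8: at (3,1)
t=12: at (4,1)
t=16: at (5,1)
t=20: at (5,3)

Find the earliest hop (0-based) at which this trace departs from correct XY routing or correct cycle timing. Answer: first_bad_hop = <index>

[1] (+1,+0) / 4c ⇒ ok
[2] (+1,+0) / 4c ⇒ ok
[3] (+1,+0) / 4c ⇒ ok
[4] (+0,+2) / 4c ⇒ BAD: non-unit step

first_bad_hop = 4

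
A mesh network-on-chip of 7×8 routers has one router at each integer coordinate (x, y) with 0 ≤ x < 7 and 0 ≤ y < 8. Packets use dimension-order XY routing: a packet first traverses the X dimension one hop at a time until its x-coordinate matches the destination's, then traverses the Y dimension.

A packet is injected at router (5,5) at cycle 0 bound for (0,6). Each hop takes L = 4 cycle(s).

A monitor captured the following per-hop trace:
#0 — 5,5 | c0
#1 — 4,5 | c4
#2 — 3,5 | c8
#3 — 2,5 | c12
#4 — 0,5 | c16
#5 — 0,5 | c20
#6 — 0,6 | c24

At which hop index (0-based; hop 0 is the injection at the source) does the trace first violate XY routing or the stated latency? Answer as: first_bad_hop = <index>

check 1→ d=(-1,0) cyc+4: ok
check 2→ d=(-1,0) cyc+4: ok
check 3→ d=(-1,0) cyc+4: ok
check 4→ d=(-2,0) cyc+4: BAD: non-unit step

first_bad_hop = 4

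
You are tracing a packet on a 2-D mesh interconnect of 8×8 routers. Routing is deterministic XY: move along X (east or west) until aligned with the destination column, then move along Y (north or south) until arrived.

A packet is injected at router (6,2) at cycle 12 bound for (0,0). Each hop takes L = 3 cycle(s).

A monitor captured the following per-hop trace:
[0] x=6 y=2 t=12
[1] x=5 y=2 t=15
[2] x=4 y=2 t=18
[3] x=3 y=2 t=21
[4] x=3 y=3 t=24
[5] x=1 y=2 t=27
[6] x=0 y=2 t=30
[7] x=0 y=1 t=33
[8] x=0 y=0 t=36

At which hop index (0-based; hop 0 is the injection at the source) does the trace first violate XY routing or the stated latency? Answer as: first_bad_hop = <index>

  1: Δx=-1 Δy=+0 Δt=3 [ok]
  2: Δx=-1 Δy=+0 Δt=3 [ok]
  3: Δx=-1 Δy=+0 Δt=3 [ok]
  4: Δx=+0 Δy=+1 Δt=3 [BAD: Y-move but x=3≠0]

first_bad_hop = 4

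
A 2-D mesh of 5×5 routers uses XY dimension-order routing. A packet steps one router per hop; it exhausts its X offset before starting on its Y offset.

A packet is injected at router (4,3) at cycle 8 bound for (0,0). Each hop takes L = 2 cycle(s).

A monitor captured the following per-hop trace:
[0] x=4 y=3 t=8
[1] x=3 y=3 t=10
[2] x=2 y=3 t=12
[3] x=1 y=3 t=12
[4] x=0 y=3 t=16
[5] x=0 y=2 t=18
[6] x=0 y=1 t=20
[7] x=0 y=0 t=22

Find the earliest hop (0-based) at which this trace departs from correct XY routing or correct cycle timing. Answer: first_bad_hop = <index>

first_bad_hop = 3

hop 1: step (-1,+0), +2 cyc — ok
hop 2: step (-1,+0), +2 cyc — ok
hop 3: step (-1,+0), +0 cyc — BAD: Δcyc=0≠L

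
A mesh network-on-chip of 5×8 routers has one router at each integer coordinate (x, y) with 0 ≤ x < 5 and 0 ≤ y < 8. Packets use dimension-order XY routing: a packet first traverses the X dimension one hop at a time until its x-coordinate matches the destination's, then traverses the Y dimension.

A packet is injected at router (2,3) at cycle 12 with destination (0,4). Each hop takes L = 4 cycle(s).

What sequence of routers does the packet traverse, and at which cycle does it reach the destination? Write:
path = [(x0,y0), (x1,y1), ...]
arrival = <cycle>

path = [(2,3), (1,3), (0,3), (0,4)]
arrival = 24

src (2,3)  cyc=12
W→(1,3)  cyc=16
W→(0,3)  cyc=20
N→(0,4)  cyc=24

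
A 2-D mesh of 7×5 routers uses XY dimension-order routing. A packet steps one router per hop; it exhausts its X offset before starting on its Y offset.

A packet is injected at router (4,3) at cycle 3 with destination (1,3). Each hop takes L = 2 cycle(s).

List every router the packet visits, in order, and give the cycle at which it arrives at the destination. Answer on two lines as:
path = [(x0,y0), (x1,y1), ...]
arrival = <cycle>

path = [(4,3), (3,3), (2,3), (1,3)]
arrival = 9

t=3: at (4,3)
t=5: at (3,3) after W
t=7: at (2,3) after W
t=9: at (1,3) after W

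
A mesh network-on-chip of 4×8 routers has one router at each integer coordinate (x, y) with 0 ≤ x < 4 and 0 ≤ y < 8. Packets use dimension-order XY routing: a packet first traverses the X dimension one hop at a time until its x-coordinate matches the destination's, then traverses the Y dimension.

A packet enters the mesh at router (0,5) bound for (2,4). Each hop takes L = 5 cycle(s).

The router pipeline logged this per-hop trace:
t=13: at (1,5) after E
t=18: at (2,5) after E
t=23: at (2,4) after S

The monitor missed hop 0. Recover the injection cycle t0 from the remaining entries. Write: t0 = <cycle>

The first recorded entry is hop 1 at cycle 13.
Subtract one hop: t0 = 13 − 5 = 8.

t0 = 8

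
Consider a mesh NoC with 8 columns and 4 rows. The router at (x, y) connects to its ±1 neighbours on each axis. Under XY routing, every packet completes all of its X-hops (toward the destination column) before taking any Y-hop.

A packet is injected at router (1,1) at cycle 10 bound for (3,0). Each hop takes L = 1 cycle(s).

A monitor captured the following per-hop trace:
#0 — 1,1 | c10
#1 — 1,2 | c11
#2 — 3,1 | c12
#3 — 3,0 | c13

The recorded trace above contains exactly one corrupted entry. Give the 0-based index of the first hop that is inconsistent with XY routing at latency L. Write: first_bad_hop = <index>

hop 1: step (+0,+1), +1 cyc — BAD: Y-move but x=1≠3

first_bad_hop = 1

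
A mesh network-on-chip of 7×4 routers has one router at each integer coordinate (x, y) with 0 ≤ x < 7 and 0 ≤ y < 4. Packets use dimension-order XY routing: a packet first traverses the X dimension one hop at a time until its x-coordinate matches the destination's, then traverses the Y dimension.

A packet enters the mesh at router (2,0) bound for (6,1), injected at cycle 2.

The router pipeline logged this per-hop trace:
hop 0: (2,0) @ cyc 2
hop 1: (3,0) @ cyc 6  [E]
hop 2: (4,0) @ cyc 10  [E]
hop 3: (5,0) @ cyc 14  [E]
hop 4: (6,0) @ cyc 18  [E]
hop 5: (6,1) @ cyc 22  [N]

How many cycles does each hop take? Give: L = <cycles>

L = 4

From hop 0 (2) to hop 1 (6): +4 cycles.
That increment is L by definition: L = 4.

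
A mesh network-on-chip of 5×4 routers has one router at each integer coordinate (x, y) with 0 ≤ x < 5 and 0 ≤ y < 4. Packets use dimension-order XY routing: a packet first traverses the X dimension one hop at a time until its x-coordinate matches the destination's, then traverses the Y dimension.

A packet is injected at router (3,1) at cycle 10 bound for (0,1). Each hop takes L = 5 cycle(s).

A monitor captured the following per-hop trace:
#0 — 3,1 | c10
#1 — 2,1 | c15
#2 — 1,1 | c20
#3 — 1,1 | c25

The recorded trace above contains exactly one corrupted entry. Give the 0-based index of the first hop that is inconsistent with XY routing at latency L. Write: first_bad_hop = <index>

first_bad_hop = 3

hop 1: step (-1,+0), +5 cyc — ok
hop 2: step (-1,+0), +5 cyc — ok
hop 3: step (+0,+0), +5 cyc — BAD: non-unit step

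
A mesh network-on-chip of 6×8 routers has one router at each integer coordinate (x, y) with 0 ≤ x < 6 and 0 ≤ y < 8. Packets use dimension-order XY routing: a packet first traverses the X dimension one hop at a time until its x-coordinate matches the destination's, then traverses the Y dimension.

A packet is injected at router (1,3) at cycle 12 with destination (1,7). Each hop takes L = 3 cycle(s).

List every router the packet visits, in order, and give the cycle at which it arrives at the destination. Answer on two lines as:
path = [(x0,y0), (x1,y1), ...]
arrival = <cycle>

  0. router=(1,3) cycle=12 (inject)
  1. router=(1,4) cycle=15 dir=N
  2. router=(1,5) cycle=18 dir=N
  3. router=(1,6) cycle=21 dir=N
  4. router=(1,7) cycle=24 dir=N

path = [(1,3), (1,4), (1,5), (1,6), (1,7)]
arrival = 24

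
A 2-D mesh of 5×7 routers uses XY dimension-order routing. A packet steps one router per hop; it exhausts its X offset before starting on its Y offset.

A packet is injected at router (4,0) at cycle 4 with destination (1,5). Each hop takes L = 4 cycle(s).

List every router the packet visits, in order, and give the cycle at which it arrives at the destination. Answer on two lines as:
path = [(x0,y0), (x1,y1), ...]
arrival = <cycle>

path = [(4,0), (3,0), (2,0), (1,0), (1,1), (1,2), (1,3), (1,4), (1,5)]
arrival = 36

[0] x=4 y=0 t=4
[1] x=3 y=0 t=8 →W
[2] x=2 y=0 t=12 →W
[3] x=1 y=0 t=16 →W
[4] x=1 y=1 t=20 →N
[5] x=1 y=2 t=24 →N
[6] x=1 y=3 t=28 →N
[7] x=1 y=4 t=32 →N
[8] x=1 y=5 t=36 →N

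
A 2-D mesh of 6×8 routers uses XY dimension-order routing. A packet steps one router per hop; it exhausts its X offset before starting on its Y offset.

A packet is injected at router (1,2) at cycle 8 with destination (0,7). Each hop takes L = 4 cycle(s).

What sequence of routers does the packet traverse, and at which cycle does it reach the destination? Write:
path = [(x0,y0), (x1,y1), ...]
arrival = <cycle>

[0] x=1 y=2 t=8
[1] x=0 y=2 t=12 →W
[2] x=0 y=3 t=16 →N
[3] x=0 y=4 t=20 →N
[4] x=0 y=5 t=24 →N
[5] x=0 y=6 t=28 →N
[6] x=0 y=7 t=32 →N

path = [(1,2), (0,2), (0,3), (0,4), (0,5), (0,6), (0,7)]
arrival = 32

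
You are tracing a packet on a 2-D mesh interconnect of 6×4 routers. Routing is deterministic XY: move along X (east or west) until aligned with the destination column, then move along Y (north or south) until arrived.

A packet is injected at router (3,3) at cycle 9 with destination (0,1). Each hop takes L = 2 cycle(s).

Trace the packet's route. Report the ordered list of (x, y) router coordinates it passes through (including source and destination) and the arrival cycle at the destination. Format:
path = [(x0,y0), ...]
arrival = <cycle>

path = [(3,3), (2,3), (1,3), (0,3), (0,2), (0,1)]
arrival = 19

t=9: at (3,3)
t=11: at (2,3) after W
t=13: at (1,3) after W
t=15: at (0,3) after W
t=17: at (0,2) after S
t=19: at (0,1) after S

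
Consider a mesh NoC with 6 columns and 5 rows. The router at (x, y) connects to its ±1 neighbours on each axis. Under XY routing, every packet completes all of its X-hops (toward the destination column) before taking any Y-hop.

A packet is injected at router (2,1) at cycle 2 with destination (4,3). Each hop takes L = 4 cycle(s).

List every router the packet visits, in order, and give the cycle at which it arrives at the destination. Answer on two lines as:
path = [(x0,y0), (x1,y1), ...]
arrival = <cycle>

path = [(2,1), (3,1), (4,1), (4,2), (4,3)]
arrival = 18

hop 0: (2,1) @ cyc 2
hop 1: (3,1) @ cyc 6  [E]
hop 2: (4,1) @ cyc 10  [E]
hop 3: (4,2) @ cyc 14  [N]
hop 4: (4,3) @ cyc 18  [N]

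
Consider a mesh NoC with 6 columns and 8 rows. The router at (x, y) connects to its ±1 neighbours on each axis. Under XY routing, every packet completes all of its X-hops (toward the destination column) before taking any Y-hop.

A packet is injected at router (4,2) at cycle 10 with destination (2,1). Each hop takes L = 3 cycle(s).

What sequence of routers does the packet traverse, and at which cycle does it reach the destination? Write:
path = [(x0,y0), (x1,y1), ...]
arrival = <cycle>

hop 0: (4,2) @ cyc 10
hop 1: (3,2) @ cyc 13  [W]
hop 2: (2,2) @ cyc 16  [W]
hop 3: (2,1) @ cyc 19  [S]

path = [(4,2), (3,2), (2,2), (2,1)]
arrival = 19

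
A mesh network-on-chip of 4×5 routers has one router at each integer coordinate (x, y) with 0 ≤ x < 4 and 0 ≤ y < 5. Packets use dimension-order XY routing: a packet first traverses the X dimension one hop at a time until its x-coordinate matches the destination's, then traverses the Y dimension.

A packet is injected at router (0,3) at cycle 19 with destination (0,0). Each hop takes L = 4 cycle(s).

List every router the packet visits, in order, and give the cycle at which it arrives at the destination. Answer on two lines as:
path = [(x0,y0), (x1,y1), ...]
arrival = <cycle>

  0. router=(0,3) cycle=19 (inject)
  1. router=(0,2) cycle=23 dir=S
  2. router=(0,1) cycle=27 dir=S
  3. router=(0,0) cycle=31 dir=S

path = [(0,3), (0,2), (0,1), (0,0)]
arrival = 31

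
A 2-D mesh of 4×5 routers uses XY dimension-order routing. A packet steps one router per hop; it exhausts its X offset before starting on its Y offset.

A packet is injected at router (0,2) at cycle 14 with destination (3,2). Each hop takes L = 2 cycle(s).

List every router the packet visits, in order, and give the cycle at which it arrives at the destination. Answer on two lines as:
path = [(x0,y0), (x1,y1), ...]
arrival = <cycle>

path = [(0,2), (1,2), (2,2), (3,2)]
arrival = 20

hop 0: (0,2) @ cyc 14
hop 1: (1,2) @ cyc 16  [E]
hop 2: (2,2) @ cyc 18  [E]
hop 3: (3,2) @ cyc 20  [E]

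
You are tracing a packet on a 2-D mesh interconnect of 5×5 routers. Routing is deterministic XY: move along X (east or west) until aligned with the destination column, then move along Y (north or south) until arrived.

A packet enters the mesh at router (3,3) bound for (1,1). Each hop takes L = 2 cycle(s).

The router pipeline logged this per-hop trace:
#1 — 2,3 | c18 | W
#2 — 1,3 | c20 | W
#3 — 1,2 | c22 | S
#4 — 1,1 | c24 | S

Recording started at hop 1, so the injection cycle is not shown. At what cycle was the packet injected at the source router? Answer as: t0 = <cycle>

Hop 1 reached at cycle 18; hop k is at t0 + k·L.
t0 = cyc[1] − L = 18 − 2 = 16.

t0 = 16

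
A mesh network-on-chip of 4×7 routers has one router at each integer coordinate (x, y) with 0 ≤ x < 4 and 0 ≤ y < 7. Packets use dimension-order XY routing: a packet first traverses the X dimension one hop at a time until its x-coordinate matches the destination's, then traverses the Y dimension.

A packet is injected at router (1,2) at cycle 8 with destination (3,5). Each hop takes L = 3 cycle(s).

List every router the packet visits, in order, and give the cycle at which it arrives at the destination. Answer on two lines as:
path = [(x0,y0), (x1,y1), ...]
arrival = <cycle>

path = [(1,2), (2,2), (3,2), (3,3), (3,4), (3,5)]
arrival = 23

src (1,2)  cyc=8
E→(2,2)  cyc=11
E→(3,2)  cyc=14
N→(3,3)  cyc=17
N→(3,4)  cyc=20
N→(3,5)  cyc=23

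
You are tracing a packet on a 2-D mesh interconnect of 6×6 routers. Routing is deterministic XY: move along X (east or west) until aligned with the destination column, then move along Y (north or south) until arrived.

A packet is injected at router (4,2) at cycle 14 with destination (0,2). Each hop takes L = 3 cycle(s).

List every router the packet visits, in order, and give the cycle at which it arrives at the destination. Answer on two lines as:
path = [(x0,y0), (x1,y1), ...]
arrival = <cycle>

src (4,2)  cyc=14
W→(3,2)  cyc=17
W→(2,2)  cyc=20
W→(1,2)  cyc=23
W→(0,2)  cyc=26

path = [(4,2), (3,2), (2,2), (1,2), (0,2)]
arrival = 26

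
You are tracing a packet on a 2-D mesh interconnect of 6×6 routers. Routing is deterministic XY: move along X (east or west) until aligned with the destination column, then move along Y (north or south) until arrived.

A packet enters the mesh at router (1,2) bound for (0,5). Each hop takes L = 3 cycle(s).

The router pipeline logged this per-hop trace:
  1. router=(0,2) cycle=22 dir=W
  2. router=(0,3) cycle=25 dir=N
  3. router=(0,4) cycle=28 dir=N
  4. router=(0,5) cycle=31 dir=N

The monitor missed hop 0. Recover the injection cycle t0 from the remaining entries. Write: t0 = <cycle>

t0 = 19

cyc[1] = 22 and cyc[k] = t0 + k·L for every k.
So t0 = 22 − 1·3 = 19.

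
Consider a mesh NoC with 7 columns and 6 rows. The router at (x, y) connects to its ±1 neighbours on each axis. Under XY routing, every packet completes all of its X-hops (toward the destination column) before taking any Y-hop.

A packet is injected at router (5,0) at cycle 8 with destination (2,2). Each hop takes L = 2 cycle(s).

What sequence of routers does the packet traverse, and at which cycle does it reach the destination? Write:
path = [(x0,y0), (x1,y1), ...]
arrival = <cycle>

  0. router=(5,0) cycle=8 (inject)
  1. router=(4,0) cycle=10 dir=W
  2. router=(3,0) cycle=12 dir=W
  3. router=(2,0) cycle=14 dir=W
  4. router=(2,1) cycle=16 dir=N
  5. router=(2,2) cycle=18 dir=N

path = [(5,0), (4,0), (3,0), (2,0), (2,1), (2,2)]
arrival = 18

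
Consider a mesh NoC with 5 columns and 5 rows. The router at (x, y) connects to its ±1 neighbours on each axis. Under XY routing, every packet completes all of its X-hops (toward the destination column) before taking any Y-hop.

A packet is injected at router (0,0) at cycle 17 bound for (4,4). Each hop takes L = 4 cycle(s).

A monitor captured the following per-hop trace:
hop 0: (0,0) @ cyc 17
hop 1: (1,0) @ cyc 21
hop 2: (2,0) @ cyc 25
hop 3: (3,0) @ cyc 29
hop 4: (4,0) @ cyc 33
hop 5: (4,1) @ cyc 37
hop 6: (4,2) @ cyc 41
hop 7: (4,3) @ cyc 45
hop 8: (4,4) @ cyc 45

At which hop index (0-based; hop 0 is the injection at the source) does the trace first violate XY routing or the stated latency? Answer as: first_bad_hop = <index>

check 1→ d=(1,0) cyc+4: ok
check 2→ d=(1,0) cyc+4: ok
check 3→ d=(1,0) cyc+4: ok
check 4→ d=(1,0) cyc+4: ok
check 5→ d=(0,1) cyc+4: ok
check 6→ d=(0,1) cyc+4: ok
check 7→ d=(0,1) cyc+4: ok
check 8→ d=(0,1) cyc+0: BAD: Δcyc=0≠L

first_bad_hop = 8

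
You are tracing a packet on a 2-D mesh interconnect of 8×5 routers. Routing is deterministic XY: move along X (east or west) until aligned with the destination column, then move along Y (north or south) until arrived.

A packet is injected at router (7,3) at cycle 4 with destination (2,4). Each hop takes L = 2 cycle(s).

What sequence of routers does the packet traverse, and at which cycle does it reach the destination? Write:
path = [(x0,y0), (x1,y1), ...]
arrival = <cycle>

path = [(7,3), (6,3), (5,3), (4,3), (3,3), (2,3), (2,4)]
arrival = 16

src (7,3)  cyc=4
W→(6,3)  cyc=6
W→(5,3)  cyc=8
W→(4,3)  cyc=10
W→(3,3)  cyc=12
W→(2,3)  cyc=14
N→(2,4)  cyc=16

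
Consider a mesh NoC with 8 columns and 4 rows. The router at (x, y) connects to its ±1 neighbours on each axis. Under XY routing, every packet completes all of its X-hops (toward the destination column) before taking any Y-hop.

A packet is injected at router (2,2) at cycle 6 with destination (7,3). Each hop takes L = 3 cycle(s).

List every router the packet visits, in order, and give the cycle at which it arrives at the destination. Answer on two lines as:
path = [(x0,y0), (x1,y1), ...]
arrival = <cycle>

  0. router=(2,2) cycle=6 (inject)
  1. router=(3,2) cycle=9 dir=E
  2. router=(4,2) cycle=12 dir=E
  3. router=(5,2) cycle=15 dir=E
  4. router=(6,2) cycle=18 dir=E
  5. router=(7,2) cycle=21 dir=E
  6. router=(7,3) cycle=24 dir=N

path = [(2,2), (3,2), (4,2), (5,2), (6,2), (7,2), (7,3)]
arrival = 24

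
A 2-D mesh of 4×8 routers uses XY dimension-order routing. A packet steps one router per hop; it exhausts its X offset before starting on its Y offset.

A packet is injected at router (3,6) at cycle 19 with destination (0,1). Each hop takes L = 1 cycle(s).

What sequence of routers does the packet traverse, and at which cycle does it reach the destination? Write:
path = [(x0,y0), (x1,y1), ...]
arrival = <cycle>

#0 — 3,6 | c19
#1 — 2,6 | c20 | W
#2 — 1,6 | c21 | W
#3 — 0,6 | c22 | W
#4 — 0,5 | c23 | S
#5 — 0,4 | c24 | S
#6 — 0,3 | c25 | S
#7 — 0,2 | c26 | S
#8 — 0,1 | c27 | S

path = [(3,6), (2,6), (1,6), (0,6), (0,5), (0,4), (0,3), (0,2), (0,1)]
arrival = 27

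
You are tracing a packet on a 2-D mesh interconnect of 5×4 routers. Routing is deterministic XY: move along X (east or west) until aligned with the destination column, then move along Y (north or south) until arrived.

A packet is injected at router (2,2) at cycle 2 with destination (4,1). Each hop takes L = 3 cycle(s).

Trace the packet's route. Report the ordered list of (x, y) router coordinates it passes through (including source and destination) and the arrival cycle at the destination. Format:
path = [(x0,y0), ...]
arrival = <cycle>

path = [(2,2), (3,2), (4,2), (4,1)]
arrival = 11

t=2: at (2,2)
t=5: at (3,2) after E
t=8: at (4,2) after E
t=11: at (4,1) after S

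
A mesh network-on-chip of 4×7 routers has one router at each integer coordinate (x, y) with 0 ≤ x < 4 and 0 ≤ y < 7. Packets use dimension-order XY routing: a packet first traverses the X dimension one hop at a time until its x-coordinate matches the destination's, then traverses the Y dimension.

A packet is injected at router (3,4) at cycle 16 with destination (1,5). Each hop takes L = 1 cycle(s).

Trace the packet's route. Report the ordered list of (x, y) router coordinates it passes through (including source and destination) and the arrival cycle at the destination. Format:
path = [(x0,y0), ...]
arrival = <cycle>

path = [(3,4), (2,4), (1,4), (1,5)]
arrival = 19

#0 — 3,4 | c16
#1 — 2,4 | c17 | W
#2 — 1,4 | c18 | W
#3 — 1,5 | c19 | N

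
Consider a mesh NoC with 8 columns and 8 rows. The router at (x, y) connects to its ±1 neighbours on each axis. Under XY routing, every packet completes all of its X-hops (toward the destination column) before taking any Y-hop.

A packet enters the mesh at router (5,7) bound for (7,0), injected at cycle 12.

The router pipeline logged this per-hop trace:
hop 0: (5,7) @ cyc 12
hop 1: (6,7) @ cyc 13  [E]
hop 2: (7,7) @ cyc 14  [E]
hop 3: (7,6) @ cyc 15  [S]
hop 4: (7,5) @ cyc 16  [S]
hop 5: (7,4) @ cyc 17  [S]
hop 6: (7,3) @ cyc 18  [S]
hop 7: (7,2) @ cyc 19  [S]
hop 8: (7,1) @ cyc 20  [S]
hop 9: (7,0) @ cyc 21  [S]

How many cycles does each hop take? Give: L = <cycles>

L = 1

Between hops 0 and 1 the cycle counter advances 13 − 12 = 1.
One hop costs L cycles, so L = 1.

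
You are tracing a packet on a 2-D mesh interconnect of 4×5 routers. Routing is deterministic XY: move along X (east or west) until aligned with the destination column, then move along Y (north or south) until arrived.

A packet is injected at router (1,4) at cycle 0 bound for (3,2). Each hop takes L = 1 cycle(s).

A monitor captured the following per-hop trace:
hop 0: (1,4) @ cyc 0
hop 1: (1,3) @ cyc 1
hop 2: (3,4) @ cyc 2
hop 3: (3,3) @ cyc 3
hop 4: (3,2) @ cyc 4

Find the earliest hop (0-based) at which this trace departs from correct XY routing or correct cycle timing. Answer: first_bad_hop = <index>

  1: Δx=+0 Δy=-1 Δt=1 [BAD: Y-move but x=1≠3]

first_bad_hop = 1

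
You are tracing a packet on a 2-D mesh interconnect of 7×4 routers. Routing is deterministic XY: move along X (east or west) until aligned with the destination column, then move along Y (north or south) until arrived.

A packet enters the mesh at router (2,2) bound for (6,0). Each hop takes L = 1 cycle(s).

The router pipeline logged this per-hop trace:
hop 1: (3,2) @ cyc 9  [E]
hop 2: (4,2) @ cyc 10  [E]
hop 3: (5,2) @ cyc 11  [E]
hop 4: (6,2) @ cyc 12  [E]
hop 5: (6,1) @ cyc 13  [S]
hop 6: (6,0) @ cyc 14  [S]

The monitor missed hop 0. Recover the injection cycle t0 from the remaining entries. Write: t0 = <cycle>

The first recorded entry is hop 1 at cycle 9.
Subtract one hop: t0 = 9 − 1 = 8.

t0 = 8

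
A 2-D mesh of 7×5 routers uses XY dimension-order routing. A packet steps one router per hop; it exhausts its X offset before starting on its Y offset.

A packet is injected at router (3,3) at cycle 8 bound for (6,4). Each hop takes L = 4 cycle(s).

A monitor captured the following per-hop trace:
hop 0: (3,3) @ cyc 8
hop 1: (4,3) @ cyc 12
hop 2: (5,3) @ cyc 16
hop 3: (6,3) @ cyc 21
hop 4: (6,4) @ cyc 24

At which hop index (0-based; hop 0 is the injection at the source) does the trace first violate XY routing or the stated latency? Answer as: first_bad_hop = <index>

first_bad_hop = 3

check 1→ d=(1,0) cyc+4: ok
check 2→ d=(1,0) cyc+4: ok
check 3→ d=(1,0) cyc+5: BAD: Δcyc=5≠L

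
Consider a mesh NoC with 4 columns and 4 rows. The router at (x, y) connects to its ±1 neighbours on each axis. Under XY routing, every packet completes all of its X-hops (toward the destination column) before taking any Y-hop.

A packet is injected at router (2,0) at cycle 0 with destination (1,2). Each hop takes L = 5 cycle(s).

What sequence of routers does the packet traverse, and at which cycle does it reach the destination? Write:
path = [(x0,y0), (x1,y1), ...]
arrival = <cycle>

hop 0: (2,0) @ cyc 0
hop 1: (1,0) @ cyc 5  [W]
hop 2: (1,1) @ cyc 10  [N]
hop 3: (1,2) @ cyc 15  [N]

path = [(2,0), (1,0), (1,1), (1,2)]
arrival = 15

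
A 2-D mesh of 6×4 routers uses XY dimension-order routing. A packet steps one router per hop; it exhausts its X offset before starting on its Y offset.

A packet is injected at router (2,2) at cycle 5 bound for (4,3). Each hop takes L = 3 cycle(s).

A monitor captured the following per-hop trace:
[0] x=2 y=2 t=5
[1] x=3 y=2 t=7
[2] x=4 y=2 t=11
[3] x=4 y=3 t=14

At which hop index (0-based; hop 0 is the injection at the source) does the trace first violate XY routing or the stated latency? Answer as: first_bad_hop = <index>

first_bad_hop = 1

  1: Δx=+1 Δy=+0 Δt=2 [BAD: Δcyc=2≠L]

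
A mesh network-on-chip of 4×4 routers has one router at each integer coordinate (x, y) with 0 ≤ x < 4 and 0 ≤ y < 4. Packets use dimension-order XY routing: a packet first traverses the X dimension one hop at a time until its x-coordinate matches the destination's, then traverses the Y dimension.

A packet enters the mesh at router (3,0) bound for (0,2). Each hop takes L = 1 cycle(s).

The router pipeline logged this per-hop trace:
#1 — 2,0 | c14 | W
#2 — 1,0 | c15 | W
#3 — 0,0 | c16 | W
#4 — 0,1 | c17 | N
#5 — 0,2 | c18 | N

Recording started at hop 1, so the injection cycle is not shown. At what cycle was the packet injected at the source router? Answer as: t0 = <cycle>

The first recorded entry is hop 1 at cycle 14.
Therefore t0 = 14 − L = 13.

t0 = 13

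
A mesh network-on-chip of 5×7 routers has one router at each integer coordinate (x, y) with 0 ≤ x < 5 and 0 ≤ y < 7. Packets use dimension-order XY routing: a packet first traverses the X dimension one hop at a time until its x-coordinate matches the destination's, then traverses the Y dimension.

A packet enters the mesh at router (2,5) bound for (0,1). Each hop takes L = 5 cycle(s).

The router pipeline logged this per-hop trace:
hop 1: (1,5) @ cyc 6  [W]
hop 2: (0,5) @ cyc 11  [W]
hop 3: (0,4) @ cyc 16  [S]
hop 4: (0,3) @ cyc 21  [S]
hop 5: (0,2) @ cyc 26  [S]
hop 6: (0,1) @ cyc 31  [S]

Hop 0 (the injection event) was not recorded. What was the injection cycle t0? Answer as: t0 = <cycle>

t0 = 1

Hop 1 reached at cycle 6; hop k is at t0 + k·L.
Subtract one hop: t0 = 6 − 5 = 1.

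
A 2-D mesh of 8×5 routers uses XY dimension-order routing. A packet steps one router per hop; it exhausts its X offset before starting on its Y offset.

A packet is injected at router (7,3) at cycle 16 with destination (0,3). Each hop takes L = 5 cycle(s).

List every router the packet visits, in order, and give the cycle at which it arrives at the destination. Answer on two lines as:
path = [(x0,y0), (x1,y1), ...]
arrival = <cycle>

t=16: at (7,3)
t=21: at (6,3) after W
t=26: at (5,3) after W
t=31: at (4,3) after W
t=36: at (3,3) after W
t=41: at (2,3) after W
t=46: at (1,3) after W
t=51: at (0,3) after W

path = [(7,3), (6,3), (5,3), (4,3), (3,3), (2,3), (1,3), (0,3)]
arrival = 51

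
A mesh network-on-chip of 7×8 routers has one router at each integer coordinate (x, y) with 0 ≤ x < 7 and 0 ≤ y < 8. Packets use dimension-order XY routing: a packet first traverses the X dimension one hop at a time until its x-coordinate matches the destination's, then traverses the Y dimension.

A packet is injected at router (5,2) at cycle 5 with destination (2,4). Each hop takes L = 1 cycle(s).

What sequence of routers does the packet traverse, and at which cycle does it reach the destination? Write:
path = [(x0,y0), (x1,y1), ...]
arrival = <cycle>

path = [(5,2), (4,2), (3,2), (2,2), (2,3), (2,4)]
arrival = 10

src (5,2)  cyc=5
W→(4,2)  cyc=6
W→(3,2)  cyc=7
W→(2,2)  cyc=8
N→(2,3)  cyc=9
N→(2,4)  cyc=10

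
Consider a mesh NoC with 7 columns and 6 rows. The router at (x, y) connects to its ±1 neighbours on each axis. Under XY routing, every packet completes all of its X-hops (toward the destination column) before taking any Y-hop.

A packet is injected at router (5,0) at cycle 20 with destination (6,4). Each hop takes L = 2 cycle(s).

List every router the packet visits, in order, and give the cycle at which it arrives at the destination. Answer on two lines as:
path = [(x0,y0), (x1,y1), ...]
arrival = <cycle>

  0. router=(5,0) cycle=20 (inject)
  1. router=(6,0) cycle=22 dir=E
  2. router=(6,1) cycle=24 dir=N
  3. router=(6,2) cycle=26 dir=N
  4. router=(6,3) cycle=28 dir=N
  5. router=(6,4) cycle=30 dir=N

path = [(5,0), (6,0), (6,1), (6,2), (6,3), (6,4)]
arrival = 30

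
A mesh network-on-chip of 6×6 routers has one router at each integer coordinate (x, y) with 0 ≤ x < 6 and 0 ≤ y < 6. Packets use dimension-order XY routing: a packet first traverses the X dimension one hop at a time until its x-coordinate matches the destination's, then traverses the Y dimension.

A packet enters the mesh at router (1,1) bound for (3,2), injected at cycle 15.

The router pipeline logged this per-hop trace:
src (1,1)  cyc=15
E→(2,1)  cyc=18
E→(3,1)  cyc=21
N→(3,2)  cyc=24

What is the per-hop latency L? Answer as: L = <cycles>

From hop 0 (15) to hop 1 (18): +3 cycles.
Per-hop latency L = Δcyc = 3.

L = 3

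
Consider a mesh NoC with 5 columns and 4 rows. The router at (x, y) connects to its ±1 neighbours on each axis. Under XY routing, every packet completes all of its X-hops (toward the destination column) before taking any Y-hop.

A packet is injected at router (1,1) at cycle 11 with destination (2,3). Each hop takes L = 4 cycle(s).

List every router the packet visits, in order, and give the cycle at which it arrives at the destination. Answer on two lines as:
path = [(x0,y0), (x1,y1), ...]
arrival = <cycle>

path = [(1,1), (2,1), (2,2), (2,3)]
arrival = 23

#0 — 1,1 | c11
#1 — 2,1 | c15 | E
#2 — 2,2 | c19 | N
#3 — 2,3 | c23 | N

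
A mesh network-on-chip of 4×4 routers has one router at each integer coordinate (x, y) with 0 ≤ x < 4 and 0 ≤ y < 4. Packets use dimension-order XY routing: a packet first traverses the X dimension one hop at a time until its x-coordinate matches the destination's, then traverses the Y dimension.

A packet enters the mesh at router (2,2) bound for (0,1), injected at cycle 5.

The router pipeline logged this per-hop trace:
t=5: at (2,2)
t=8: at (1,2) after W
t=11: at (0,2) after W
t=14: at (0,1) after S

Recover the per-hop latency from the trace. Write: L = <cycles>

From hop 0 (5) to hop 1 (8): +3 cycles.
Each hop adds L, hence L = 3.

L = 3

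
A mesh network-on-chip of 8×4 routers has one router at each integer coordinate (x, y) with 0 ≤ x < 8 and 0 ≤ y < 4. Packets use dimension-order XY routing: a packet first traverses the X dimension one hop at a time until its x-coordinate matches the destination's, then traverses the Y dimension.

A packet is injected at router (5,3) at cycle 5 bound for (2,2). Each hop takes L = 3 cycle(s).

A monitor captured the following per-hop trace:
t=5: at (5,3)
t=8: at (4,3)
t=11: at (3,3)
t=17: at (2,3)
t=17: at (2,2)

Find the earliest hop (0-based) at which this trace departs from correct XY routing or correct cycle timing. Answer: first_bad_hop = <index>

first_bad_hop = 3

[1] (-1,+0) / 3c ⇒ ok
[2] (-1,+0) / 3c ⇒ ok
[3] (-1,+0) / 6c ⇒ BAD: Δcyc=6≠L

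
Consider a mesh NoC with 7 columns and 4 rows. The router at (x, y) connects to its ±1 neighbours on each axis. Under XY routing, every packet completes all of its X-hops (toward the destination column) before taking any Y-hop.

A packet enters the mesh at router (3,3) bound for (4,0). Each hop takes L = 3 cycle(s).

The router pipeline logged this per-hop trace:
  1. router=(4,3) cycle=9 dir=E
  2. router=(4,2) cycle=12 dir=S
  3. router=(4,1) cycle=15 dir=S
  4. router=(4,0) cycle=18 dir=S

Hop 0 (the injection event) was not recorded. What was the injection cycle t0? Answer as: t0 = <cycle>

The first recorded entry is hop 1 at cycle 9.
Therefore t0 = 9 − L = 6.

t0 = 6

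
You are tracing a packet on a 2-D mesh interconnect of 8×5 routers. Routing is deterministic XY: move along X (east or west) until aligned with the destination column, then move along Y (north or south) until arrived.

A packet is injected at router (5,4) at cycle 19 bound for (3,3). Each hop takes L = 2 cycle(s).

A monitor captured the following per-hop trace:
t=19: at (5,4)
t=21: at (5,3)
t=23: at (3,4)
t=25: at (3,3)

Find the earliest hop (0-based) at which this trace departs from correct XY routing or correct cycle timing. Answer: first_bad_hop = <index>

check 1→ d=(0,-1) cyc+2: BAD: Y-move but x=5≠3

first_bad_hop = 1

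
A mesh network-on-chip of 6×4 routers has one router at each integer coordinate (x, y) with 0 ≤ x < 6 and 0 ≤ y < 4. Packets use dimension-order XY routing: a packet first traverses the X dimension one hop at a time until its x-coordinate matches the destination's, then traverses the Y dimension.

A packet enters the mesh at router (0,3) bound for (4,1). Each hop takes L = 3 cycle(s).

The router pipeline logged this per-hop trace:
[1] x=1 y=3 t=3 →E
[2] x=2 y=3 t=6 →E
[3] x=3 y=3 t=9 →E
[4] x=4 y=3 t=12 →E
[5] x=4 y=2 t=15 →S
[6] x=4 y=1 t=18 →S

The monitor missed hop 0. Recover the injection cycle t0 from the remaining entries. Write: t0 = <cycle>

Hop 1 reached at cycle 3; hop k is at t0 + k·L.
Subtract one hop: t0 = 3 − 3 = 0.

t0 = 0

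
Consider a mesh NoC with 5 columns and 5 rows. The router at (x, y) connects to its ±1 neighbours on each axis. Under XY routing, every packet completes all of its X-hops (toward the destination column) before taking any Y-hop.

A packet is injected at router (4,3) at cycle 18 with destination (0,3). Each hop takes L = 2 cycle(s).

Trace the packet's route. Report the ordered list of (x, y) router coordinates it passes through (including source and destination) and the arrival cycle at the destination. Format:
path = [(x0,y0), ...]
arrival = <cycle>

[0] x=4 y=3 t=18
[1] x=3 y=3 t=20 →W
[2] x=2 y=3 t=22 →W
[3] x=1 y=3 t=24 →W
[4] x=0 y=3 t=26 →W

path = [(4,3), (3,3), (2,3), (1,3), (0,3)]
arrival = 26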